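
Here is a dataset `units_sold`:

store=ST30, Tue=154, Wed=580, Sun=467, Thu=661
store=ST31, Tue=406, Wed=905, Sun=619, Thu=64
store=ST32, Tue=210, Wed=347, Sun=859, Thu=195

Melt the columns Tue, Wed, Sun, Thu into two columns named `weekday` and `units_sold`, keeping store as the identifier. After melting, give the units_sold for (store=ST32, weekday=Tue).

Unpivoting turns each (store, wide-column) pair into one long row.
The wide cell at row ST32, column Tue holds 210, so the long row (ST32, Tue) has units_sold=210.

210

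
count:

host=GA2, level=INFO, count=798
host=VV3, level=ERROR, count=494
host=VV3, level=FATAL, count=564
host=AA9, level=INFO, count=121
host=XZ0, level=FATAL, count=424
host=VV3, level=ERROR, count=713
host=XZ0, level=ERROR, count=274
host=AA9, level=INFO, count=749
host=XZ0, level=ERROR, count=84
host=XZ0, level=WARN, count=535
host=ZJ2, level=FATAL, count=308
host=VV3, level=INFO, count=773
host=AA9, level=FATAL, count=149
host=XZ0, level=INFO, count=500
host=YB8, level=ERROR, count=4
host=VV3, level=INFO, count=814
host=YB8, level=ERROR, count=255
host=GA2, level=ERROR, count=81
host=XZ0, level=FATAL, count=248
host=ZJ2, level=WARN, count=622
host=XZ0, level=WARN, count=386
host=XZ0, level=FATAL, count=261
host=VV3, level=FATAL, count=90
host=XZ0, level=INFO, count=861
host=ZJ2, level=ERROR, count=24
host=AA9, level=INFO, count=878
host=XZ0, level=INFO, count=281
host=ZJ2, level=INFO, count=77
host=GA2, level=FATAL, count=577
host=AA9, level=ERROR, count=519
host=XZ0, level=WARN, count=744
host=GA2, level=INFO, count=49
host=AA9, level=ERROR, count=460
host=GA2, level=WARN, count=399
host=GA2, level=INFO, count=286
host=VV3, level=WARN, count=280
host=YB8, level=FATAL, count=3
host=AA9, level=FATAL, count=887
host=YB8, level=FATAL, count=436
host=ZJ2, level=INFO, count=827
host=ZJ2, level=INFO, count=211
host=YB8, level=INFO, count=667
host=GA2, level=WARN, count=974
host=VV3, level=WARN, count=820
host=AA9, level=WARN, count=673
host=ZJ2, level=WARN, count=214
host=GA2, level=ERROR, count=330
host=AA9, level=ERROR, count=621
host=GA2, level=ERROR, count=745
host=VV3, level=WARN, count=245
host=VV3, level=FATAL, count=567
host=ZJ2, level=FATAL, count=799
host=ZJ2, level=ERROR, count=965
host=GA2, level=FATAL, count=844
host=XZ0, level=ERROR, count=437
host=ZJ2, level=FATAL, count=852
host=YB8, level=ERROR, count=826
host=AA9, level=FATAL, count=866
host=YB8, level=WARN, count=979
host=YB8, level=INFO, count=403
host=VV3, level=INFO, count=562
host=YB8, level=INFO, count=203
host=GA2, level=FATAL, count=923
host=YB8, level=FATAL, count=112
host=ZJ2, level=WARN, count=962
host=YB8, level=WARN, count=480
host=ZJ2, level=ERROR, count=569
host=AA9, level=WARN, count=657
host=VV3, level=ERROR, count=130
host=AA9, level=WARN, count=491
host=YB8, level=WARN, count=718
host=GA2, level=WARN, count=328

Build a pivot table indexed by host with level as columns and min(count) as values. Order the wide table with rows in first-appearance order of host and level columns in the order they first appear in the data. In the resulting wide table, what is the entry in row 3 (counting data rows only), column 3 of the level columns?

With rows in first-appearance order of host, row 3 is host=AA9. level columns in first-appearance order: INFO, ERROR, FATAL, WARN; column 3 is FATAL.
Long rows with host=AA9, level=FATAL: min(149, 887, 866) = 149.

149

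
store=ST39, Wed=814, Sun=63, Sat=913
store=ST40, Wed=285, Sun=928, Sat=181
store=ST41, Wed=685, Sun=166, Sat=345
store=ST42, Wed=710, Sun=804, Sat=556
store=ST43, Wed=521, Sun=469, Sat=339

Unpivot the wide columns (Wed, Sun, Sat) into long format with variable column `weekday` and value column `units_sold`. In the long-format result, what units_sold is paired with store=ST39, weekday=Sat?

913

Unpivoting turns each (store, wide-column) pair into one long row.
The wide cell at row ST39, column Sat holds 913, so the long row (ST39, Sat) has units_sold=913.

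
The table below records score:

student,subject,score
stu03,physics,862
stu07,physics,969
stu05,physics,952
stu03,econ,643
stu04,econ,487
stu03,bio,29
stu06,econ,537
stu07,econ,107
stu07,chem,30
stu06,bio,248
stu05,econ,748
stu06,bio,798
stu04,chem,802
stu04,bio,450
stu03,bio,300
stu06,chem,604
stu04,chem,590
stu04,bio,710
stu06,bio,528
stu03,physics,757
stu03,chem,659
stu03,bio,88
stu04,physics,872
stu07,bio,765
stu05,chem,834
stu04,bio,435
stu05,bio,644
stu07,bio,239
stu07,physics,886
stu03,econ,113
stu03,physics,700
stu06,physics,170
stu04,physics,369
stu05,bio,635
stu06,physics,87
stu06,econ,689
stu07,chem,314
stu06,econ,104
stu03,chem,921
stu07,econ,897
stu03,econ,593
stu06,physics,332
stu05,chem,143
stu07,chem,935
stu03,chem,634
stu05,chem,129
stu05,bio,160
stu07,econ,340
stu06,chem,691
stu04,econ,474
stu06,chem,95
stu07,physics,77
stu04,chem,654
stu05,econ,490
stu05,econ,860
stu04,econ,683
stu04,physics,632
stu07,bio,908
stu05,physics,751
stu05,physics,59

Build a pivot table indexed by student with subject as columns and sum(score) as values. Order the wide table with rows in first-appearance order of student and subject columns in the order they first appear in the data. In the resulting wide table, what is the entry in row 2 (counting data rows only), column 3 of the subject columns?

With rows in first-appearance order of student, row 2 is student=stu07. subject columns in first-appearance order: physics, econ, bio, chem; column 3 is bio.
Long rows with student=stu07, subject=bio: 765 + 239 + 908 = 1912.

1912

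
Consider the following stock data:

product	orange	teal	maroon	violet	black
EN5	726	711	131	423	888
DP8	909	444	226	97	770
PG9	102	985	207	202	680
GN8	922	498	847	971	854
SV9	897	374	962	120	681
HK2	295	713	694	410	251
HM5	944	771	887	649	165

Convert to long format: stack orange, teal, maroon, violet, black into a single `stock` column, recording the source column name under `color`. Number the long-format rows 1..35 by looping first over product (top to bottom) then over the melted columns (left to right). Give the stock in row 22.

374

35 rows total (7 × 5). Row 22: index ⌊(22-1)/5⌋ = 4 into product → SV9; (22-1) mod 5 = 1 into the melted columns → teal.
So row 22 is (SV9, teal, 374); stock = 374.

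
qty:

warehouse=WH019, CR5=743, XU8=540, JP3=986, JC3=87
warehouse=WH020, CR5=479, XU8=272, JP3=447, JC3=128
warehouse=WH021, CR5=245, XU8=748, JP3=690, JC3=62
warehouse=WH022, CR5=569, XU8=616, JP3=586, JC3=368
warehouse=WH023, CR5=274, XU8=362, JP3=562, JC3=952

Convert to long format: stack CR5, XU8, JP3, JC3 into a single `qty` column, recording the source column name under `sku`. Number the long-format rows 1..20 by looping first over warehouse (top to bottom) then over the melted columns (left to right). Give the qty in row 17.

274

20 rows total (5 × 4). Row 17: index ⌊(17-1)/4⌋ = 4 into warehouse → WH023; (17-1) mod 4 = 0 into the melted columns → CR5.
So row 17 is (WH023, CR5, 274); qty = 274.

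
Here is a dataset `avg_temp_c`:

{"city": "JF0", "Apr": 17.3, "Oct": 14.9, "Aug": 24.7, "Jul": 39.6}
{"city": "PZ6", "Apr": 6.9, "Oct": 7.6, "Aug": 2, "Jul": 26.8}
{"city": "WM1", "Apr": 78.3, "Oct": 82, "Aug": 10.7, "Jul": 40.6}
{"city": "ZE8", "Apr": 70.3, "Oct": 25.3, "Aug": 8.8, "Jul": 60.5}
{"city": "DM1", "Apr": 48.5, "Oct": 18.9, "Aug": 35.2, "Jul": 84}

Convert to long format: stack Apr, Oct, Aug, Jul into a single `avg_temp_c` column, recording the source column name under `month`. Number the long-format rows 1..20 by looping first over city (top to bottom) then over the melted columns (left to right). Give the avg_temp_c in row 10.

82

20 rows total (5 × 4). Row 10: index ⌊(10-1)/4⌋ = 2 into city → WM1; (10-1) mod 4 = 1 into the melted columns → Oct.
So row 10 is (WM1, Oct, 82); avg_temp_c = 82.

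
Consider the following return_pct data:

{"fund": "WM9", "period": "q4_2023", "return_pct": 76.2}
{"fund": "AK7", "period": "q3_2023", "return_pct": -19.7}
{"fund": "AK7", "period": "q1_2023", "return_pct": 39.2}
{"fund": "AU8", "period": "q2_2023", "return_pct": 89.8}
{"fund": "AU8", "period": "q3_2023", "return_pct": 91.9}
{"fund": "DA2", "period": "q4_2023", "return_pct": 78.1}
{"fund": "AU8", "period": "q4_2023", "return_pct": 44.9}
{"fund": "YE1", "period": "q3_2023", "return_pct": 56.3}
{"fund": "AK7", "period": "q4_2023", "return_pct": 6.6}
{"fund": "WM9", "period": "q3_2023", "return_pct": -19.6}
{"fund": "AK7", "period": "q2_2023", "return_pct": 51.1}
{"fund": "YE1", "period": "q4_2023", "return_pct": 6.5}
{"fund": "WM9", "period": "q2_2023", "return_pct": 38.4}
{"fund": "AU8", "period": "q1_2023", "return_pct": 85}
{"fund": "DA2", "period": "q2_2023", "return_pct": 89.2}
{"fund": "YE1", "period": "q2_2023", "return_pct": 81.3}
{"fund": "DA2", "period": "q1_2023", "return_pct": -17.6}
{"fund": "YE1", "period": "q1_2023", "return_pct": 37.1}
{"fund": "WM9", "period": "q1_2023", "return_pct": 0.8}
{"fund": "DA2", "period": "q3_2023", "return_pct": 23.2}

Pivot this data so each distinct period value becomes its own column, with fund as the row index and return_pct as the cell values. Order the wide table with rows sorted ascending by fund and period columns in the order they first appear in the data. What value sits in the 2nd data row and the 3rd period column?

With rows sorted ascending by fund, row 2 is fund=AU8. period columns in first-appearance order: q4_2023, q3_2023, q1_2023, q2_2023; column 3 is q1_2023.
Long rows with fund=AU8, period=q1_2023: return_pct = 85.

85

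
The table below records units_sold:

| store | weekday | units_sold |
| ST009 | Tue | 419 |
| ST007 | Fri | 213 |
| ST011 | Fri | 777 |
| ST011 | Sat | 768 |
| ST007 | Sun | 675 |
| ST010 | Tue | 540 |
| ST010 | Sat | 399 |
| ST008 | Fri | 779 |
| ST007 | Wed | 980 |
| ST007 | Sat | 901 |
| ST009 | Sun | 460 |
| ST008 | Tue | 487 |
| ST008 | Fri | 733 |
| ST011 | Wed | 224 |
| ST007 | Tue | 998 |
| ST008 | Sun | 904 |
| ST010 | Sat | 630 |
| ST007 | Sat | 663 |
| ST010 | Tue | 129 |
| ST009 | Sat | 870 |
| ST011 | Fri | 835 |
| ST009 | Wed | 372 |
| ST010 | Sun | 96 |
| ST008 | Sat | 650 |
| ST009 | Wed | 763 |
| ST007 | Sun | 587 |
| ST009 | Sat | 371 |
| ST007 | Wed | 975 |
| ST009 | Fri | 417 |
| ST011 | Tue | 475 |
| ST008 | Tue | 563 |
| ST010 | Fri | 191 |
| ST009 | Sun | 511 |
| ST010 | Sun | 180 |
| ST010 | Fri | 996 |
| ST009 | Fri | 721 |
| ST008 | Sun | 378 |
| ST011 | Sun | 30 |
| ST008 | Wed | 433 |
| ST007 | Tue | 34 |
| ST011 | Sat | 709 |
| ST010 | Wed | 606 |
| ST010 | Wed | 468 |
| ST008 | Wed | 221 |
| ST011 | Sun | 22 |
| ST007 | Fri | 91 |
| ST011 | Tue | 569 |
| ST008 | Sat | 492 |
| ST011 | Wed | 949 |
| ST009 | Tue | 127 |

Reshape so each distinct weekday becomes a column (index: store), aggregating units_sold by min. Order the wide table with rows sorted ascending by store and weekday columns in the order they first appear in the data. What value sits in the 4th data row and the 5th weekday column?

With rows sorted ascending by store, row 4 is store=ST010. weekday columns in first-appearance order: Tue, Fri, Sat, Sun, Wed; column 5 is Wed.
Long rows with store=ST010, weekday=Wed: min(606, 468) = 468.

468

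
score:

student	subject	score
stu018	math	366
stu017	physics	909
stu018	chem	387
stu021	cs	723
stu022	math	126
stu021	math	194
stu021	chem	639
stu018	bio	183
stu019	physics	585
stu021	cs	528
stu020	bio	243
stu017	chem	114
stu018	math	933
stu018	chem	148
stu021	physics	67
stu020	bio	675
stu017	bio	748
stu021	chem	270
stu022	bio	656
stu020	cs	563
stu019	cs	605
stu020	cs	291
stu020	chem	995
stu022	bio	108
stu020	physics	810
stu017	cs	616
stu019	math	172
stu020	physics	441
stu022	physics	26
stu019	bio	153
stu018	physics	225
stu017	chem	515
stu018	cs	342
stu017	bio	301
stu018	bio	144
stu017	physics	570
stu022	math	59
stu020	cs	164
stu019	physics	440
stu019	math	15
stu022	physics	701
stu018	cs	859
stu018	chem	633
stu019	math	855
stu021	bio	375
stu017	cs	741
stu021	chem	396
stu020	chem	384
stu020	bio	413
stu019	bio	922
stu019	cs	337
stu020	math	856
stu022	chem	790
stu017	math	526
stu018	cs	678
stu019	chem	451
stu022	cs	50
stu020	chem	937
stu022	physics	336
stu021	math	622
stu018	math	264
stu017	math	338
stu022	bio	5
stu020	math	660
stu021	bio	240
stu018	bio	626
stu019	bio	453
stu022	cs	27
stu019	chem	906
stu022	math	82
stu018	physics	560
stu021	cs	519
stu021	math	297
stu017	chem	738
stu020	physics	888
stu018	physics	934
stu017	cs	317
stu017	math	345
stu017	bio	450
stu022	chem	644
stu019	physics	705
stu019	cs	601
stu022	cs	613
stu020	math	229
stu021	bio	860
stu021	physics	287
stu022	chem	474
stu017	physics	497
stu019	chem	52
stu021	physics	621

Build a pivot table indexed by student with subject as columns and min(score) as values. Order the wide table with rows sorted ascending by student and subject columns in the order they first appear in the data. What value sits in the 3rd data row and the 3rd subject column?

52

With rows sorted ascending by student, row 3 is student=stu019. subject columns in first-appearance order: math, physics, chem, cs, bio; column 3 is chem.
Long rows with student=stu019, subject=chem: min(451, 906, 52) = 52.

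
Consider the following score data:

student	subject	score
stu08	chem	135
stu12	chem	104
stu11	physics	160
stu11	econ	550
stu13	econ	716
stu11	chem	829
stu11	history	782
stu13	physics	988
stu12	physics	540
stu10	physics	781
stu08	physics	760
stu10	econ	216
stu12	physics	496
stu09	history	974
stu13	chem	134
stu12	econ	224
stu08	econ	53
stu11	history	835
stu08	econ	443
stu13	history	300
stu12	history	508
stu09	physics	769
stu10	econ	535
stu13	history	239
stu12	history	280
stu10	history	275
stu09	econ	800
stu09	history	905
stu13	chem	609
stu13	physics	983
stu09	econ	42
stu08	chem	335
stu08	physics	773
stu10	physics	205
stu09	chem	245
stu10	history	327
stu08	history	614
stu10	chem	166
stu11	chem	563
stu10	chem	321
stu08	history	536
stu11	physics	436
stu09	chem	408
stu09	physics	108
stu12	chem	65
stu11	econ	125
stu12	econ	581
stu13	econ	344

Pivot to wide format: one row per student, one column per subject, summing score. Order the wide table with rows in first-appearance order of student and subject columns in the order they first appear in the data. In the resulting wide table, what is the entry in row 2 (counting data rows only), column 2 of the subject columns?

With rows in first-appearance order of student, row 2 is student=stu12. subject columns in first-appearance order: chem, physics, econ, history; column 2 is physics.
Long rows with student=stu12, subject=physics: 540 + 496 = 1036.

1036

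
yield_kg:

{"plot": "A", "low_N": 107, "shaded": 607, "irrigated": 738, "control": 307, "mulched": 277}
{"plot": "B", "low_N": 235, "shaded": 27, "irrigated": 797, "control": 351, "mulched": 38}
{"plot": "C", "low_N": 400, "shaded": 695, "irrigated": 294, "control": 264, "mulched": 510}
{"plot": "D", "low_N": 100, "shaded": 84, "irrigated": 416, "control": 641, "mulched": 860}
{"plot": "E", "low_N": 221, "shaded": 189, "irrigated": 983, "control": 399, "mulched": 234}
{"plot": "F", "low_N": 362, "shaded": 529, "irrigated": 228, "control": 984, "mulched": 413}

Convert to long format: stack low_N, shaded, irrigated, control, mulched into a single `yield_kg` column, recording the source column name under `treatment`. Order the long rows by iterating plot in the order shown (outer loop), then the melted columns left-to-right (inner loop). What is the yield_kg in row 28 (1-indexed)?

228

30 rows total (6 × 5). Row 28: index ⌊(28-1)/5⌋ = 5 into plot → F; (28-1) mod 5 = 2 into the melted columns → irrigated.
So row 28 is (F, irrigated, 228); yield_kg = 228.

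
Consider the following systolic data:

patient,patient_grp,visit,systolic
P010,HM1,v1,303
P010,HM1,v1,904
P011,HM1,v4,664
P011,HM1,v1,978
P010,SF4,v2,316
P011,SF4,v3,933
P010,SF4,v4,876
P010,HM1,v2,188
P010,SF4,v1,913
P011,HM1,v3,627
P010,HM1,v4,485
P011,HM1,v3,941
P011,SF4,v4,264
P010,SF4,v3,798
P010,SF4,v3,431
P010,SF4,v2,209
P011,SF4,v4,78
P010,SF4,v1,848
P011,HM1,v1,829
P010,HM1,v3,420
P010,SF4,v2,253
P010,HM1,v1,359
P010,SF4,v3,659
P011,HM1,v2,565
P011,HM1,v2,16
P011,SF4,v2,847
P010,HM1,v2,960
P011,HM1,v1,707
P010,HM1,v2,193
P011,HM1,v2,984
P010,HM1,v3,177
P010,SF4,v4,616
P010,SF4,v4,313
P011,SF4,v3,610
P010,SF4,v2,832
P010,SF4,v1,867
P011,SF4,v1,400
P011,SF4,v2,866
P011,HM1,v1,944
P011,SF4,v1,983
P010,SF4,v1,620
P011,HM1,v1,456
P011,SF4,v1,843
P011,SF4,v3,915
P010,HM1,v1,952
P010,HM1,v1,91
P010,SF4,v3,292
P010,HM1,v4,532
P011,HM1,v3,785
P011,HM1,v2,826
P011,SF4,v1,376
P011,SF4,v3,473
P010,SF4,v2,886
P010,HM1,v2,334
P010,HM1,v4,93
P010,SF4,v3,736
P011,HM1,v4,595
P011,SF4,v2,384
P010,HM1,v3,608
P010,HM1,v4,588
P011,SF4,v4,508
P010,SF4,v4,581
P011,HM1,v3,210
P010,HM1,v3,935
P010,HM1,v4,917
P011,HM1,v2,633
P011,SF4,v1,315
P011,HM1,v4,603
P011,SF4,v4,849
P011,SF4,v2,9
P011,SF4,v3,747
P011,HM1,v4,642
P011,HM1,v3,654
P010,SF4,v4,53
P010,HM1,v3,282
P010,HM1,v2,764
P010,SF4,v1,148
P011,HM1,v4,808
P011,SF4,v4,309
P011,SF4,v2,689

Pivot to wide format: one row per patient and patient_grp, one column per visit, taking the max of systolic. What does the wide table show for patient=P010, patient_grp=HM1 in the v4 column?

917

Rows with patient=P010, patient_grp=HM1 and visit=v4: systolic values are 485, 532, 93, 588, 917.
max(485, 532, 93, 588, 917) = 917.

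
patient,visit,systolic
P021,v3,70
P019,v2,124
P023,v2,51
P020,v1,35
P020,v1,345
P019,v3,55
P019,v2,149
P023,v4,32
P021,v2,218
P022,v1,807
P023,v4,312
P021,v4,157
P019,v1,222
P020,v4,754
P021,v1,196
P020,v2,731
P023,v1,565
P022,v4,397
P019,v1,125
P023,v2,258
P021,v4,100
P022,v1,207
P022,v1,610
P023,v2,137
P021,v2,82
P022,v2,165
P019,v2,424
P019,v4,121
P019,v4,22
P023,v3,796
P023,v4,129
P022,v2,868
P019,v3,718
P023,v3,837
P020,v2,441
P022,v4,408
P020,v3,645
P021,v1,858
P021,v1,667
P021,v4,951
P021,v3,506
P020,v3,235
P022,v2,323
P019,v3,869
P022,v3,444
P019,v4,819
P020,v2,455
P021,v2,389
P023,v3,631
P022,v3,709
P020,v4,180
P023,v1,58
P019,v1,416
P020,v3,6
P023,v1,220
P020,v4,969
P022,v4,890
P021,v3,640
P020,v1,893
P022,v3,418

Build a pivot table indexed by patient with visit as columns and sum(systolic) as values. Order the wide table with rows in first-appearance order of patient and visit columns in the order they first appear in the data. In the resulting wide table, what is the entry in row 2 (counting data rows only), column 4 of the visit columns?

With rows in first-appearance order of patient, row 2 is patient=P019. visit columns in first-appearance order: v3, v2, v1, v4; column 4 is v4.
Long rows with patient=P019, visit=v4: 121 + 22 + 819 = 962.

962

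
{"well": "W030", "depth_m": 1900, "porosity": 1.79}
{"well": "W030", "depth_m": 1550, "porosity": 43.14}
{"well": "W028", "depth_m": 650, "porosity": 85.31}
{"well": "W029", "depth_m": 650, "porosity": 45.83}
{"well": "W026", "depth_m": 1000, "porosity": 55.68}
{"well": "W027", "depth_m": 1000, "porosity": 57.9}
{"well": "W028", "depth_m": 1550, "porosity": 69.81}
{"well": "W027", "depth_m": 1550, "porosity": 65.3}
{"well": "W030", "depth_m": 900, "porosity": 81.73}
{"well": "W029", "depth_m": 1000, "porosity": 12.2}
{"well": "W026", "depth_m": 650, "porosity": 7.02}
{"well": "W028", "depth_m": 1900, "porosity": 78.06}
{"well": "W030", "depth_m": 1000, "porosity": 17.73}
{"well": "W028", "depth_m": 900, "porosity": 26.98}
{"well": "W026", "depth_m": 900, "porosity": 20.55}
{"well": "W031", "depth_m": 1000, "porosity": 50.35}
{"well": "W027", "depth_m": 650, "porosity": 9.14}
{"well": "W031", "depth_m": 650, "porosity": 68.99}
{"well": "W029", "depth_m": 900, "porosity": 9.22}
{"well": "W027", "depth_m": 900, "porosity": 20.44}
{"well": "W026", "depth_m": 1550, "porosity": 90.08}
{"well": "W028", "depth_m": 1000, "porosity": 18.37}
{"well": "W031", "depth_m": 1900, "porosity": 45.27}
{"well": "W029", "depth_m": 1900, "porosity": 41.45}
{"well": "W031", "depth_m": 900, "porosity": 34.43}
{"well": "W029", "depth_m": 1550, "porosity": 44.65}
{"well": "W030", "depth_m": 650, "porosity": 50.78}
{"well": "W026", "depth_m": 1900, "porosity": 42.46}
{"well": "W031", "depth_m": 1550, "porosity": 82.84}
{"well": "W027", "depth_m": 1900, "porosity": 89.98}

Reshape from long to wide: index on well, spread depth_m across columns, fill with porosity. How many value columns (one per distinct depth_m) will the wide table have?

5 distinct depth_m values: 650, 900, 1000, 1550, 1900.

5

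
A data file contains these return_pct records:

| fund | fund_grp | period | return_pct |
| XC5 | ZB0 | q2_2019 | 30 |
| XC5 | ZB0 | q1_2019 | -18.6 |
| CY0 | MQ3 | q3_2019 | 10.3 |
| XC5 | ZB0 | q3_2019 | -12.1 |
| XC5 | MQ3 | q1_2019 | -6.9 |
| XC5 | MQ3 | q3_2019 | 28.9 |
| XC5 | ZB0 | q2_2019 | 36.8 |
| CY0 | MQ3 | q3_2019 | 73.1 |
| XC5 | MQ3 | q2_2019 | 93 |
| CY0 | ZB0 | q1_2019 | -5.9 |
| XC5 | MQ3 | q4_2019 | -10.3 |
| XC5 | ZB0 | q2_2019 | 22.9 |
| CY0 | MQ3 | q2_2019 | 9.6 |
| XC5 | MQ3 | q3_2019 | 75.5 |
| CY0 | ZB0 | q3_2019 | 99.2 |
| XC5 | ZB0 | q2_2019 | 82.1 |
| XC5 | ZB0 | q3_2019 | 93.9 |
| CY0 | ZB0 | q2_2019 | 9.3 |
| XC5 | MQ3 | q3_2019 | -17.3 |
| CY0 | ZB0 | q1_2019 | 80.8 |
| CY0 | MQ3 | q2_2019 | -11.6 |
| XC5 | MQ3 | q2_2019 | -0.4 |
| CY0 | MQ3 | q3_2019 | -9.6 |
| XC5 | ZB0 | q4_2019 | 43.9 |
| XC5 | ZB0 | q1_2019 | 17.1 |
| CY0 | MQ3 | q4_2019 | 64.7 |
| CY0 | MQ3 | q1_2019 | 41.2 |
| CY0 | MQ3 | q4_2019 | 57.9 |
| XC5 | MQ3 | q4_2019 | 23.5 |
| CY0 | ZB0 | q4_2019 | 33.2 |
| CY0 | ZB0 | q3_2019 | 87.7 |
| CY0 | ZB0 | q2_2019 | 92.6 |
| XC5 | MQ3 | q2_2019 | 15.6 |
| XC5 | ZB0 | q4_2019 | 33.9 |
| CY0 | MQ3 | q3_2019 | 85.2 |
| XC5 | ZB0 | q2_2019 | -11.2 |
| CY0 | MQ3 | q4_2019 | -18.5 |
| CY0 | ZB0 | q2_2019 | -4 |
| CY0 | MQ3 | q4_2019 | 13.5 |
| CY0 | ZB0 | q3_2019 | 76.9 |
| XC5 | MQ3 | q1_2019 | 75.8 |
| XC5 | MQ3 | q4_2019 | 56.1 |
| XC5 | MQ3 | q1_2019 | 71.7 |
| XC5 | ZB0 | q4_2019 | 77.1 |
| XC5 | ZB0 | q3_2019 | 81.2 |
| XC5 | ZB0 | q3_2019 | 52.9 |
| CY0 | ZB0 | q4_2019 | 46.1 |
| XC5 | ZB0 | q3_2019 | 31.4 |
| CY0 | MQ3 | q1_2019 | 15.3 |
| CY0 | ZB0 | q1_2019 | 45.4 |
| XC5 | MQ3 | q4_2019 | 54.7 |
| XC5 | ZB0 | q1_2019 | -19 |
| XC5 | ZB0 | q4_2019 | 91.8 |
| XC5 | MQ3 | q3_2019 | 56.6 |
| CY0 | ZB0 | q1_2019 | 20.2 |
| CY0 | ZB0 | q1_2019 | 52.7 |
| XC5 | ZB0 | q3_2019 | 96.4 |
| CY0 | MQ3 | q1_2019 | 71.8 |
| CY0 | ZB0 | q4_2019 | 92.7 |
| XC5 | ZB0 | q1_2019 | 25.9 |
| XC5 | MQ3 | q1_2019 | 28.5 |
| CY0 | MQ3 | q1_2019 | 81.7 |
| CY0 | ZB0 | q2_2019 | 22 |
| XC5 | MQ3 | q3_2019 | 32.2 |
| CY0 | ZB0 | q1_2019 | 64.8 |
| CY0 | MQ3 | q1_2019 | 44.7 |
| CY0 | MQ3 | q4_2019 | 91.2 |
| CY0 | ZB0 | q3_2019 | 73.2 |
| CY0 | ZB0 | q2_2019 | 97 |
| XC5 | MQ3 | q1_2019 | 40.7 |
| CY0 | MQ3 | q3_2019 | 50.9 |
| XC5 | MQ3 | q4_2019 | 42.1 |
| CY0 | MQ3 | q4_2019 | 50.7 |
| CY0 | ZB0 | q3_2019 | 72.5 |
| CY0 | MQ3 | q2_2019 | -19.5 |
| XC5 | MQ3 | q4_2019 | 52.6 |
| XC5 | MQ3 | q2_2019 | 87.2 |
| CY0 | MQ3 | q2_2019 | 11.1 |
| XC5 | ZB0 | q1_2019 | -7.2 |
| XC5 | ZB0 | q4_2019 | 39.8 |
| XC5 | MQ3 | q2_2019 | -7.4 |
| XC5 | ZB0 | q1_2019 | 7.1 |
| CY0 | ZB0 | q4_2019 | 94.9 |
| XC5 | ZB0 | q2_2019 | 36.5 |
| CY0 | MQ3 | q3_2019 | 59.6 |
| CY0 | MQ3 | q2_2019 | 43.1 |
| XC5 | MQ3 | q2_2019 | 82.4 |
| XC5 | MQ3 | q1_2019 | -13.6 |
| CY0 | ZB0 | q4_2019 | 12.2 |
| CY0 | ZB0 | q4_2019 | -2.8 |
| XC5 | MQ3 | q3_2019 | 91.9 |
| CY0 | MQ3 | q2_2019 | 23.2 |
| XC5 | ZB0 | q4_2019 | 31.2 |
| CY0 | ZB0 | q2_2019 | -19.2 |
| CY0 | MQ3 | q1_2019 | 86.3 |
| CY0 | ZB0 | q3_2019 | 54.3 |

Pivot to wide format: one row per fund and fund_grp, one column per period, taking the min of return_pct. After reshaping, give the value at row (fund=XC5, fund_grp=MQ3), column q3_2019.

-17.3

Rows with fund=XC5, fund_grp=MQ3 and period=q3_2019: return_pct values are 28.9, 75.5, -17.3, 56.6, 32.2, 91.9.
min(28.9, 75.5, -17.3, 56.6, 32.2, 91.9) = -17.3.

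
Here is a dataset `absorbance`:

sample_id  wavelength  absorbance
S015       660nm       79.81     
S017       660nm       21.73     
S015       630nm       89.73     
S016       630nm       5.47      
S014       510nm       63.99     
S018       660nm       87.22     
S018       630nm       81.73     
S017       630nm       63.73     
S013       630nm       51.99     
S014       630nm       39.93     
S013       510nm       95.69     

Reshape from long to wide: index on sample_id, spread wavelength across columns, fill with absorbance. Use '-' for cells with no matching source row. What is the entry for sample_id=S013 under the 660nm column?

-

No long-format row has sample_id=S013 and wavelength=660nm, so the cell is -.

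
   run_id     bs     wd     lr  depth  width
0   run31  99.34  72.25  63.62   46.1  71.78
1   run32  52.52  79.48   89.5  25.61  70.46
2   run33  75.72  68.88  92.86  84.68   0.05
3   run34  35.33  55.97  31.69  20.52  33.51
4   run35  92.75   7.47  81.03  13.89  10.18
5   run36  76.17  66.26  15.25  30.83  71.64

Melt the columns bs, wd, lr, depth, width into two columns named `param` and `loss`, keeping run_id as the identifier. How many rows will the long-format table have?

30

6 run_id values × 5 melted columns = 30 rows.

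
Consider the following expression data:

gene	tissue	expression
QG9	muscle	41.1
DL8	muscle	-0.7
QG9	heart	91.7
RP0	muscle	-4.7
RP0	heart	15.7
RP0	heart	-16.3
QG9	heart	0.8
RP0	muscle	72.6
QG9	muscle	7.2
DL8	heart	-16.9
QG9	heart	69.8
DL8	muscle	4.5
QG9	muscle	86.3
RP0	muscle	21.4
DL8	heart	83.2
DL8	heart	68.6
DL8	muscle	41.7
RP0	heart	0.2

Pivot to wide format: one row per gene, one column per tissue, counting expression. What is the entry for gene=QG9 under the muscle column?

Rows with gene=QG9 and tissue=muscle: expression values are 41.1, 7.2, 86.3.
3 rows match — count = 3.

3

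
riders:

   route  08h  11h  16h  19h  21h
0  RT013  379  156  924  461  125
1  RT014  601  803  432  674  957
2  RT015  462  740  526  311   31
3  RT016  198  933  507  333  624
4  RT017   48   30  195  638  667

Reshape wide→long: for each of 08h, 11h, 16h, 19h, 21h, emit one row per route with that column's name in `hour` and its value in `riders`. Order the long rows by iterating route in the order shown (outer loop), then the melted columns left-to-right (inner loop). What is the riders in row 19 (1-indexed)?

25 rows total (5 × 5). Row 19: index ⌊(19-1)/5⌋ = 3 into route → RT016; (19-1) mod 5 = 3 into the melted columns → 19h.
So row 19 is (RT016, 19h, 333); riders = 333.

333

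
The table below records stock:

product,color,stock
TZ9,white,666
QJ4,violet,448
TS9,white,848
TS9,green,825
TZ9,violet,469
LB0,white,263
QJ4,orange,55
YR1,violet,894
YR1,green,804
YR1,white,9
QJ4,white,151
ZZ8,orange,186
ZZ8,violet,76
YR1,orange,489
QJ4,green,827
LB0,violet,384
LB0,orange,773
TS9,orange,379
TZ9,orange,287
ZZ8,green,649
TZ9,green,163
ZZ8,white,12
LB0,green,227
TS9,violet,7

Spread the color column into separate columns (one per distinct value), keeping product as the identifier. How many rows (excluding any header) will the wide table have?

6 distinct product values → 6 rows.

6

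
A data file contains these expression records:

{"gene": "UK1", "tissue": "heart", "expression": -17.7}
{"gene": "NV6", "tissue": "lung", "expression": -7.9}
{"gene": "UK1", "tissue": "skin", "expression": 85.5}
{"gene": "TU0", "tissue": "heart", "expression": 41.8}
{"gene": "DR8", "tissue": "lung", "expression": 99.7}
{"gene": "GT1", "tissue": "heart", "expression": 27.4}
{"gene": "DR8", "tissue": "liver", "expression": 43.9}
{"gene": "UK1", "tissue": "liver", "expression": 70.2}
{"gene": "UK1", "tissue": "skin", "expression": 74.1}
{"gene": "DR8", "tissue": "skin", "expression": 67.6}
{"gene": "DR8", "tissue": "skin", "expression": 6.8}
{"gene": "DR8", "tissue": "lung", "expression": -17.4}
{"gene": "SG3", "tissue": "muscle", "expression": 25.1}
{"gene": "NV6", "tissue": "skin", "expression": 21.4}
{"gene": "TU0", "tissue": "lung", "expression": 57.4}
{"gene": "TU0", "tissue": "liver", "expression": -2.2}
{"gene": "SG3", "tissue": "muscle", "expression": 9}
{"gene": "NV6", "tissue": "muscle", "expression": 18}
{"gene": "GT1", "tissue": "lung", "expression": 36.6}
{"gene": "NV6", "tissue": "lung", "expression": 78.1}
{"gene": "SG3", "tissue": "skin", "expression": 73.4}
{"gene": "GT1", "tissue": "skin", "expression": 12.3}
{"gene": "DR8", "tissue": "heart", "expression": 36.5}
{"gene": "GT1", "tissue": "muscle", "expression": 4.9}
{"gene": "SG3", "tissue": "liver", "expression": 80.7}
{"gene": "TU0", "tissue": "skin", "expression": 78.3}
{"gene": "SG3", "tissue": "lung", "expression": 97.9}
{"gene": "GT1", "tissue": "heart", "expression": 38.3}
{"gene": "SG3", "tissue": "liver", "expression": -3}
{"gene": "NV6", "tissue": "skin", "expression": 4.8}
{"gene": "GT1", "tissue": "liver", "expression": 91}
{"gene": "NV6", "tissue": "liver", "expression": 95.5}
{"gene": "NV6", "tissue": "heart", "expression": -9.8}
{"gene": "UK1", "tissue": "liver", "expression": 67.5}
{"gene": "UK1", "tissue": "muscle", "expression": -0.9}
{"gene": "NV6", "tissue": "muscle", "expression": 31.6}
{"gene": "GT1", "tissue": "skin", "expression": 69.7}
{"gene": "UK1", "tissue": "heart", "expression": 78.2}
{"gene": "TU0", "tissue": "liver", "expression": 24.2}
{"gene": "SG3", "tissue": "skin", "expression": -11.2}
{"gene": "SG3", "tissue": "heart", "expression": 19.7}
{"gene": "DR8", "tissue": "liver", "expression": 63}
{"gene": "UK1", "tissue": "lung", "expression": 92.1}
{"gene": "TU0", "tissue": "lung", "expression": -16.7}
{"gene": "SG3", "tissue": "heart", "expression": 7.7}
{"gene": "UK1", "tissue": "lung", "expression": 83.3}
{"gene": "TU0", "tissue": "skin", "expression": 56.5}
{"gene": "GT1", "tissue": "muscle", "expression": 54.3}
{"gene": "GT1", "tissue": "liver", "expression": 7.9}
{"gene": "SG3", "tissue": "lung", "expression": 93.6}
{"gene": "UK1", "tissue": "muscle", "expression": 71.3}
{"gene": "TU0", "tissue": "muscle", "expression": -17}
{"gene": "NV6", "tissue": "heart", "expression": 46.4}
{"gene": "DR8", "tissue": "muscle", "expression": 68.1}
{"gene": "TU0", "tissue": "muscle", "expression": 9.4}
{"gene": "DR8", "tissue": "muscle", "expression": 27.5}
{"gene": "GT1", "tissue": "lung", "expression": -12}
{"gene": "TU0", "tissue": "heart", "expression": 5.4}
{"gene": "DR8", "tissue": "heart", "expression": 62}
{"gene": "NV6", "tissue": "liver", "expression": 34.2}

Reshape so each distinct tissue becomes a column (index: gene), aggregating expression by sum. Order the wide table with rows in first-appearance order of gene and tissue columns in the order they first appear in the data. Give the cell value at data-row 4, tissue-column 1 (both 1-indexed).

With rows in first-appearance order of gene, row 4 is gene=DR8. tissue columns in first-appearance order: heart, lung, skin, liver, muscle; column 1 is heart.
Long rows with gene=DR8, tissue=heart: 36.5 + 62 = 98.5.

98.5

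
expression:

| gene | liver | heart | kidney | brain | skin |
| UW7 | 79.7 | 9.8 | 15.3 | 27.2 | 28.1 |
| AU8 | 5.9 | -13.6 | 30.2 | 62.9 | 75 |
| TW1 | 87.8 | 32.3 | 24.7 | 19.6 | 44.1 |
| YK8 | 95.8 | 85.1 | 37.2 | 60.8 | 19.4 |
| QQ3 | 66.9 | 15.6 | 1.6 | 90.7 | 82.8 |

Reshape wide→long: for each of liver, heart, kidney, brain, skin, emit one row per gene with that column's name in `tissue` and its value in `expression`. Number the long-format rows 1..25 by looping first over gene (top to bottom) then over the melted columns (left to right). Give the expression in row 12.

32.3

25 rows total (5 × 5). Row 12: index ⌊(12-1)/5⌋ = 2 into gene → TW1; (12-1) mod 5 = 1 into the melted columns → heart.
So row 12 is (TW1, heart, 32.3); expression = 32.3.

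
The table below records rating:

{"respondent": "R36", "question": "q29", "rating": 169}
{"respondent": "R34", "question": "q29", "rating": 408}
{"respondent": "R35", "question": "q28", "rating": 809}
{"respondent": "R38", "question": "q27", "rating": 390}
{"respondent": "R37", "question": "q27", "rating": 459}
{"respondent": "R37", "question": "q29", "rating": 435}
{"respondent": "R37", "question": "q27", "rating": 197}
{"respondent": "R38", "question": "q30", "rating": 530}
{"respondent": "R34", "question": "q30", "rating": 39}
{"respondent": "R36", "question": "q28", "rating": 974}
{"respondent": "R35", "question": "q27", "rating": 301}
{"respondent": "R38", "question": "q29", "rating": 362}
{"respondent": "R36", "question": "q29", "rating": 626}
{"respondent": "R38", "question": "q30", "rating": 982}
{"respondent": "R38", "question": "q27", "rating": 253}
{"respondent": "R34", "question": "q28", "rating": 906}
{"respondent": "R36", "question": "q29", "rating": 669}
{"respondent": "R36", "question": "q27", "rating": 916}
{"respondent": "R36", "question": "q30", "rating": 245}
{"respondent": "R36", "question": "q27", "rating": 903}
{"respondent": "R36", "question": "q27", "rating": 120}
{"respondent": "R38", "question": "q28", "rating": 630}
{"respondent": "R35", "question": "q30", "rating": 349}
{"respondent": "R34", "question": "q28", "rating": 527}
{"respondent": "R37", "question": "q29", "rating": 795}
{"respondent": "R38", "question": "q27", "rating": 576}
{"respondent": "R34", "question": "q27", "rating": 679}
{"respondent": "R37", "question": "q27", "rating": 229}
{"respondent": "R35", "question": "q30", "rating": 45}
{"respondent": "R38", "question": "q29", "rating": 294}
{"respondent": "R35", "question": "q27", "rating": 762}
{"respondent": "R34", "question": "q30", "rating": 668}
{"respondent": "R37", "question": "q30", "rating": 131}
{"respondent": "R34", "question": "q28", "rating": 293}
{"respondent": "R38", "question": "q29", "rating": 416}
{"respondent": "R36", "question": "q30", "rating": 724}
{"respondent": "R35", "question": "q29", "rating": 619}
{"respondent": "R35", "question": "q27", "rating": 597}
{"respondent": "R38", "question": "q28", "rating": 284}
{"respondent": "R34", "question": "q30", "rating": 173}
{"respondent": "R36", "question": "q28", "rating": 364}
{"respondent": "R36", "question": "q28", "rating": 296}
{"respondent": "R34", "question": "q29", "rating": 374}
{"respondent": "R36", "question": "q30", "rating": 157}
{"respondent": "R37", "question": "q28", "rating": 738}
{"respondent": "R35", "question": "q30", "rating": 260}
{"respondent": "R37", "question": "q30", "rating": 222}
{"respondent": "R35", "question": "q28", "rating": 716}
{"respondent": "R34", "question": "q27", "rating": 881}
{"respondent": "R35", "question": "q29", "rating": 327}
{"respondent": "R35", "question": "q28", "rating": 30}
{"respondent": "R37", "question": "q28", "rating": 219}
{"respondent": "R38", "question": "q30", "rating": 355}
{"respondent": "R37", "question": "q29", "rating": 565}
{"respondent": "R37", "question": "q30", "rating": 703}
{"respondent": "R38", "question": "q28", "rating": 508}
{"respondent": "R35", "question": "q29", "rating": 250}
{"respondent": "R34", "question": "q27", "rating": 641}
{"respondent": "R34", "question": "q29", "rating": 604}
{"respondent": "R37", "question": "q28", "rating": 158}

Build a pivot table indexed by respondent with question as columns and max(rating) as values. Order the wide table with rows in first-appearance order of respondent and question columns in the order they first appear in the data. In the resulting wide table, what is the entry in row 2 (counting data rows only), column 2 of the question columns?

With rows in first-appearance order of respondent, row 2 is respondent=R34. question columns in first-appearance order: q29, q28, q27, q30; column 2 is q28.
Long rows with respondent=R34, question=q28: max(906, 527, 293) = 906.

906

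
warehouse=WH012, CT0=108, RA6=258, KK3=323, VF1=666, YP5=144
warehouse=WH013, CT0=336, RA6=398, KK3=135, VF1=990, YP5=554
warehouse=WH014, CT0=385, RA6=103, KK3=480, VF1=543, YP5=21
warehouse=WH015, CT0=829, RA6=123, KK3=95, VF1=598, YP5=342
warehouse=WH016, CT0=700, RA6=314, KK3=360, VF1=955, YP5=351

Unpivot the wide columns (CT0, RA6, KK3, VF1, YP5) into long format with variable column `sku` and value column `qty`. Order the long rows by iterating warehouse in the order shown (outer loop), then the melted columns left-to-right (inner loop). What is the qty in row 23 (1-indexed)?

360

25 rows total (5 × 5). Row 23: index ⌊(23-1)/5⌋ = 4 into warehouse → WH016; (23-1) mod 5 = 2 into the melted columns → KK3.
So row 23 is (WH016, KK3, 360); qty = 360.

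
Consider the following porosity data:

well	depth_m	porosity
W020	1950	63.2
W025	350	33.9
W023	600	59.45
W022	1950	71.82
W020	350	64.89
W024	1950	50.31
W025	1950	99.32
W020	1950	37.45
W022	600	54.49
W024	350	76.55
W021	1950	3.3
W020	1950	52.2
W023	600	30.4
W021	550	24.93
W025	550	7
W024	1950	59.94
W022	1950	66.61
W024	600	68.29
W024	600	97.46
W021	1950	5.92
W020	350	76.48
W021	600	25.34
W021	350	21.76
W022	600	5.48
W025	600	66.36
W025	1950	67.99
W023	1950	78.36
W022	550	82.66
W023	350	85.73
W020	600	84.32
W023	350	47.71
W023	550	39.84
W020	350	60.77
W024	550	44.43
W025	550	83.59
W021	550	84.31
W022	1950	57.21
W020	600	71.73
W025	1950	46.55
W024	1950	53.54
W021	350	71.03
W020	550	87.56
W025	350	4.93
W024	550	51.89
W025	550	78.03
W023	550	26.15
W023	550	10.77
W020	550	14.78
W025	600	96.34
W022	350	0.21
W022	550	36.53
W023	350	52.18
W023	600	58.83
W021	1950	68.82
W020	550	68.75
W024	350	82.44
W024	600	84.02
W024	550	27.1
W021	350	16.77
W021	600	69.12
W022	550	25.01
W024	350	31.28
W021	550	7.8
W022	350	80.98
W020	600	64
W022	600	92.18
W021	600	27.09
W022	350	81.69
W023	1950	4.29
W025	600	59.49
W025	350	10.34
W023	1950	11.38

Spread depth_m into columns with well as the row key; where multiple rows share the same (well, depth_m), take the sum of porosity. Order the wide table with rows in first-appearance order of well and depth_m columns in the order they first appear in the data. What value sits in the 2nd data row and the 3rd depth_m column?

222.19

With rows in first-appearance order of well, row 2 is well=W025. depth_m columns in first-appearance order: 1950, 350, 600, 550; column 3 is 600.
Long rows with well=W025, depth_m=600: 66.36 + 96.34 + 59.49 = 222.19.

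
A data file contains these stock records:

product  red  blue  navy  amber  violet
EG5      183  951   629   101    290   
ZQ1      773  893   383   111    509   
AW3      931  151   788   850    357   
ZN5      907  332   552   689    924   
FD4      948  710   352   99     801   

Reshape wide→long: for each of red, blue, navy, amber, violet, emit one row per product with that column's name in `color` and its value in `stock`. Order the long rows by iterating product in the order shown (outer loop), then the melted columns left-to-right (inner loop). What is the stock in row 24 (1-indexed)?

25 rows total (5 × 5). Row 24: index ⌊(24-1)/5⌋ = 4 into product → FD4; (24-1) mod 5 = 3 into the melted columns → amber.
So row 24 is (FD4, amber, 99); stock = 99.

99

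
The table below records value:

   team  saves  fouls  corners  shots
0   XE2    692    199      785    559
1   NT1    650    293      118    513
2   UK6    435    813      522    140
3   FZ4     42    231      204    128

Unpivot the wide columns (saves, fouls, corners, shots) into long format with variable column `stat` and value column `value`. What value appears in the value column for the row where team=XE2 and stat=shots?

Unpivoting turns each (team, wide-column) pair into one long row.
The wide cell at row XE2, column shots holds 559, so the long row (XE2, shots) has value=559.

559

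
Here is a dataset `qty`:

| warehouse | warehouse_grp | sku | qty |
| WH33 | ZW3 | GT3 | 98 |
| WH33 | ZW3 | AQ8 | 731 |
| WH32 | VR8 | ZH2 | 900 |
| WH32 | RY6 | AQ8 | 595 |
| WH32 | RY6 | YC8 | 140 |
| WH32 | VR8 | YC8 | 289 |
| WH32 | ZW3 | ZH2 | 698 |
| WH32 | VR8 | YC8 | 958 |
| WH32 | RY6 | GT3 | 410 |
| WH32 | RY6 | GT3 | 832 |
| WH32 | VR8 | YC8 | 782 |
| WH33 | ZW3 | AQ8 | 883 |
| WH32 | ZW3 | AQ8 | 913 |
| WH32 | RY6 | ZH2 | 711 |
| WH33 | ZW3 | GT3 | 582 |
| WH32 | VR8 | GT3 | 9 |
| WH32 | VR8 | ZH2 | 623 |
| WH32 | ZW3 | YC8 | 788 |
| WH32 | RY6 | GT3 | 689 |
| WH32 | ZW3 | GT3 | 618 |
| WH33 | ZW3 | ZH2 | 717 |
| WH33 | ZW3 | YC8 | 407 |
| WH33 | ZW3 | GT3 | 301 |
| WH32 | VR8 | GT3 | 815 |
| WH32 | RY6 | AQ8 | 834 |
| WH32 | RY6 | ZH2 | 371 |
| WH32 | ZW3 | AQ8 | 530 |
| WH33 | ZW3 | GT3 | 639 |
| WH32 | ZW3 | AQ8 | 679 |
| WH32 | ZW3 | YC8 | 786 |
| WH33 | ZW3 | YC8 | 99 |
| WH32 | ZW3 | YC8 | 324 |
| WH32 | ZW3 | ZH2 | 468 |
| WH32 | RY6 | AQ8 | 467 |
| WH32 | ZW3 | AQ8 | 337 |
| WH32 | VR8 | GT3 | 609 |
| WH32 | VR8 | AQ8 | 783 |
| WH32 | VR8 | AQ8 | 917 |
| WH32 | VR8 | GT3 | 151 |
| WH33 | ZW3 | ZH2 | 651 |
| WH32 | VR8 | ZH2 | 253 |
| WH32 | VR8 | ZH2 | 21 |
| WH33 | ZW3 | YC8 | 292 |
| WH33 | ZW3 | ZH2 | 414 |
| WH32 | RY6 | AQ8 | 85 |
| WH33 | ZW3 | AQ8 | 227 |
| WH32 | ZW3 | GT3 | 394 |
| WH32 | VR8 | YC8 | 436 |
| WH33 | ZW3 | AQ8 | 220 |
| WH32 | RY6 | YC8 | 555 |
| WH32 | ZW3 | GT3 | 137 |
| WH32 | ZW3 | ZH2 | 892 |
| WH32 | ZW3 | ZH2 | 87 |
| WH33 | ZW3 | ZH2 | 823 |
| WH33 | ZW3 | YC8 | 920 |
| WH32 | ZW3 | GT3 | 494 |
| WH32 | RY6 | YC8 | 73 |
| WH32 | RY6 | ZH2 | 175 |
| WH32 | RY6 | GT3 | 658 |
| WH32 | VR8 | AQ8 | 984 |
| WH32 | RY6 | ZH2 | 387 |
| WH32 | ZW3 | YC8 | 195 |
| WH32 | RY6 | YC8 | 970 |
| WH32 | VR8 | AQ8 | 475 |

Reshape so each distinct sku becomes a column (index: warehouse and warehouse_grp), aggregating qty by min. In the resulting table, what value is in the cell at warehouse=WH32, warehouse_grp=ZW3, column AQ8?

Rows with warehouse=WH32, warehouse_grp=ZW3 and sku=AQ8: qty values are 913, 530, 679, 337.
min(913, 530, 679, 337) = 337.

337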